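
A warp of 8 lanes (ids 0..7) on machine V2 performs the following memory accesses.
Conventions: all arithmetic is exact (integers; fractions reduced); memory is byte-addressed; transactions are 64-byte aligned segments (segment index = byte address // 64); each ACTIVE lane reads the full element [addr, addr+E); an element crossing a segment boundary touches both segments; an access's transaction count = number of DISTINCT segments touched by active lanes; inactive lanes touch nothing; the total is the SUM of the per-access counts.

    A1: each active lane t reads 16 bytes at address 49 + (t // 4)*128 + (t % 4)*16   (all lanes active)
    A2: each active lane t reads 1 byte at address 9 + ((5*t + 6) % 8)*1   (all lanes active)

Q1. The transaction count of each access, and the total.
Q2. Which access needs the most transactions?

A1: 4 transactions
A2: 1 transaction

Answer: 4,1; total 5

Answer: A1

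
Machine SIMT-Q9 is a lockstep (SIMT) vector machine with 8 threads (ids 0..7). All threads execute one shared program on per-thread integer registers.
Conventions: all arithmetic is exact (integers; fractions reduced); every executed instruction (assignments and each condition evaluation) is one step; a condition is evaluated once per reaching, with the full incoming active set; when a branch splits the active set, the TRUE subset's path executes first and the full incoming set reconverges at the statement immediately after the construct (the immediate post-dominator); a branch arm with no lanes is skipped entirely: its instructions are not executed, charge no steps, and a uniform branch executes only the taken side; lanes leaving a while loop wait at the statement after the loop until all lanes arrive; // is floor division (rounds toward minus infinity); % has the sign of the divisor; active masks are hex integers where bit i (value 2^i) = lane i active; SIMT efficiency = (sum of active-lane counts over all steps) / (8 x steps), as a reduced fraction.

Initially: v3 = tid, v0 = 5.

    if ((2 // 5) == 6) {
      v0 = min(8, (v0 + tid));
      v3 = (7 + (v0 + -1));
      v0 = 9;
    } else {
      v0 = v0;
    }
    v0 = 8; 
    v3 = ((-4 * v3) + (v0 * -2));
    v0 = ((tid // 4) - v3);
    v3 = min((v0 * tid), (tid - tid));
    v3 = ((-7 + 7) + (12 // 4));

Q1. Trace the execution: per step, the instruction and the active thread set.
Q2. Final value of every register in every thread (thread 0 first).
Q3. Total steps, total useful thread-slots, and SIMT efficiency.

step 0: eval ((2 // 5) == 6)         0xff
step 1: v0 <- v0                     0xff
step 2: v0 <- 8                      0xff
step 3: v3 <- ((-4 * v3) + (v0 * -2)) 0xff
step 4: v0 <- ((tid // 4) - v3)      0xff
step 5: v3 <- min((v0 * tid), (tid - tid)) 0xff
step 6: v3 <- ((-7 + 7) + (12 // 4)) 0xff

Answer: 7 steps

v3: 3,3,3,3,3,3,3,3
v0: 16,20,24,28,33,37,41,45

steps = 7; useful = 56; efficiency = 56/56 = 1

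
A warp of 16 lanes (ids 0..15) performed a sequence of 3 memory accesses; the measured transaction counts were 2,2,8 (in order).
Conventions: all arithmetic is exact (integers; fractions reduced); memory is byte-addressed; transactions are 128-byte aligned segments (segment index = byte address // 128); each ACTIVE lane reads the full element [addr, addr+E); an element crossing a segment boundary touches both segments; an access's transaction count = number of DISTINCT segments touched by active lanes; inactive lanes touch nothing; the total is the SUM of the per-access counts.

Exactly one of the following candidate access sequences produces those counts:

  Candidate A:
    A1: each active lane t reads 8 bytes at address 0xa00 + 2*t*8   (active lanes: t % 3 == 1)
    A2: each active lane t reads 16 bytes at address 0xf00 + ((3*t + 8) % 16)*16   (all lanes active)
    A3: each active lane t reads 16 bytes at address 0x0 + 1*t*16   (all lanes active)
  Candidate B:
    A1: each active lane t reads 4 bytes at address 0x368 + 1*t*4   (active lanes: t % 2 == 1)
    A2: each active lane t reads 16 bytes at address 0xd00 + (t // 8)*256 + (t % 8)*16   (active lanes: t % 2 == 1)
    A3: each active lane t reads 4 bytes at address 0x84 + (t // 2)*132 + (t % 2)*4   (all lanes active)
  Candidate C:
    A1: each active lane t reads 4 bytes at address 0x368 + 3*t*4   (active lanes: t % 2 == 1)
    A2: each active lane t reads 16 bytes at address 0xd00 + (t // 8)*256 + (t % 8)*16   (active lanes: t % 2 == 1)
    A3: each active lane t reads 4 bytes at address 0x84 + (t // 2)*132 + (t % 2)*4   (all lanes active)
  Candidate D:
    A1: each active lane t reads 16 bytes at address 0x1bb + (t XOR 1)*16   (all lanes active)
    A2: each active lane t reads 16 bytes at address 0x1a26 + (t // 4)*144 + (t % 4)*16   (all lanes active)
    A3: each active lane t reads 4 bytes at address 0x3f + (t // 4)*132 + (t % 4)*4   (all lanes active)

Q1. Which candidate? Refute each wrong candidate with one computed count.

A: A3 gives 2 transactions, not 8
C: A1 gives 3 transactions, not 2
D: A1 gives 3 transactions, not 2
B: all counts match (2,2,8)

Answer: B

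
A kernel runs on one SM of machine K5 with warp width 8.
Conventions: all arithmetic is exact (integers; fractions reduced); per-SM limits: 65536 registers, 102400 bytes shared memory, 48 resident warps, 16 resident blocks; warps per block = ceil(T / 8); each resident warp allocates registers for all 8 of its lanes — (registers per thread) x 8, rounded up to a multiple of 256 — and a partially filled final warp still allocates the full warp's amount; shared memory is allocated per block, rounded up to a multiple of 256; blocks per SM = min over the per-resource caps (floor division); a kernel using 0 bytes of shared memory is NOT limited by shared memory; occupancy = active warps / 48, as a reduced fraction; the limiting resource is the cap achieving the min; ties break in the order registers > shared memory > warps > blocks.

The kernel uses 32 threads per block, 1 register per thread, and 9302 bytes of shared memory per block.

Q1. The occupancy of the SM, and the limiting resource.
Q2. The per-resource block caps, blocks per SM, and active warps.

Answer: occupancy 5/6, limited by shared memory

registers: 64 blocks
shared memory: 10 blocks
warps: 12 blocks
blocks: 16 blocks

Answer: 10 blocks, 40 active warps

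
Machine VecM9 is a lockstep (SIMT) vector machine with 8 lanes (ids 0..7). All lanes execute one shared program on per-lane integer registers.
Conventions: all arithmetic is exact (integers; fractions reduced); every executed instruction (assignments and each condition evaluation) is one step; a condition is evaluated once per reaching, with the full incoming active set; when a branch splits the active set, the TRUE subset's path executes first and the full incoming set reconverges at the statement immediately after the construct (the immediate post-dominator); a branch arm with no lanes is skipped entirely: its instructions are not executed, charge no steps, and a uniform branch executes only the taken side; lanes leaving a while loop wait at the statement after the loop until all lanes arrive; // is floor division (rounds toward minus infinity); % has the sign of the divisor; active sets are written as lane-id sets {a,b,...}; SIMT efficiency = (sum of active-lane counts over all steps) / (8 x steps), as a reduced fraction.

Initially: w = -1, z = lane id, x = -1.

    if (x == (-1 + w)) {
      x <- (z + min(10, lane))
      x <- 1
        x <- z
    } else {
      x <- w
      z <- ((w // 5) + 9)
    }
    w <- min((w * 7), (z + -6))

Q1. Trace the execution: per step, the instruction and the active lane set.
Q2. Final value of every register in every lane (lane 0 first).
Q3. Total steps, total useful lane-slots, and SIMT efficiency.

step 0: eval (x == (-1 + w))         {0,1,2,3,4,5,6,7}
step 1: x <- w                       {0,1,2,3,4,5,6,7}
step 2: z <- ((w // 5) + 9)          {0,1,2,3,4,5,6,7}
step 3: w <- min((w * 7), (z + -6))  {0,1,2,3,4,5,6,7}

Answer: 4 steps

w: -7,-7,-7,-7,-7,-7,-7,-7
z: 8,8,8,8,8,8,8,8
x: -1,-1,-1,-1,-1,-1,-1,-1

steps = 4; useful = 32; efficiency = 32/32 = 1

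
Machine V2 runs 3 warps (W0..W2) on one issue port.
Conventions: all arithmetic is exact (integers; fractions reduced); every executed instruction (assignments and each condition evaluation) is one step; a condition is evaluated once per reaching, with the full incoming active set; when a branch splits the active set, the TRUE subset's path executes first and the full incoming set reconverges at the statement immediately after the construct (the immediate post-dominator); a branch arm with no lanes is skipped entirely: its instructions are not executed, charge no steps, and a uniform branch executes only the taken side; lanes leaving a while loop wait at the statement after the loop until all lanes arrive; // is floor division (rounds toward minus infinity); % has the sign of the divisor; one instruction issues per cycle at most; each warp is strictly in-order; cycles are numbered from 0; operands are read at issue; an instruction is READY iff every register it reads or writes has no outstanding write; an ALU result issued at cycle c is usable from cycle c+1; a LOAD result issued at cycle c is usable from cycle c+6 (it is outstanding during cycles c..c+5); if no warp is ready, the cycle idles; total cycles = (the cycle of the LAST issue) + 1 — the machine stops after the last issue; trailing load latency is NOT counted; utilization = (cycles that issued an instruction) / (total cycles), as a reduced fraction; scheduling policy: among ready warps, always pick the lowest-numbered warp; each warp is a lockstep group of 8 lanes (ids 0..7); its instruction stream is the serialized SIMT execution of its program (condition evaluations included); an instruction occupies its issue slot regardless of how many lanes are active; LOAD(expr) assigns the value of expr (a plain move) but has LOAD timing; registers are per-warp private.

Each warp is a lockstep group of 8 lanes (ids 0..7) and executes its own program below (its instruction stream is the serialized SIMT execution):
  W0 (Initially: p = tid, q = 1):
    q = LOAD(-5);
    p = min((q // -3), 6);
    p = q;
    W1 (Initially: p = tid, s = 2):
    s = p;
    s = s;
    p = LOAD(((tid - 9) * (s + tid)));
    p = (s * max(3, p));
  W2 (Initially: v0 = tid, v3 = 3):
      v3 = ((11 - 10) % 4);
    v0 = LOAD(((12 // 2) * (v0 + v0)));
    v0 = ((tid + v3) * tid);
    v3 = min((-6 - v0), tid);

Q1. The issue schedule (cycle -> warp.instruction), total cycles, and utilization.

cycle 0: W0.I0
cycle 1: W1.I0
cycle 2: W1.I1
cycle 3: W1.I2
cycle 4: W2.I0
cycle 5: W2.I1
cycle 6: W0.I1
cycle 7: W0.I2
cycle 8: idle
cycle 9: W1.I3
cycle 10: idle
cycle 11: W2.I2
cycle 12: W2.I3

Answer: 13 cycles, utilization 11/13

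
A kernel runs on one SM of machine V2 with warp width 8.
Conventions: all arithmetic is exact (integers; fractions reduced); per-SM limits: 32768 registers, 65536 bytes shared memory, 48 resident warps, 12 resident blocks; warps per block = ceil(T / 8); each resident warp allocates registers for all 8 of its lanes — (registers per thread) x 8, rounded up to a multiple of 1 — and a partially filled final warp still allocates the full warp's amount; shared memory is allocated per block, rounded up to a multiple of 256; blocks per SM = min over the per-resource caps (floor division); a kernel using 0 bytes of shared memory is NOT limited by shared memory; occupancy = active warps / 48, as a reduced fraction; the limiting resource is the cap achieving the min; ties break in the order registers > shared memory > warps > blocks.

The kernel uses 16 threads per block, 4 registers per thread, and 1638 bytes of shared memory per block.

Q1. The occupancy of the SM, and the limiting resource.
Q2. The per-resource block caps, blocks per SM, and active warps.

Answer: occupancy 1/2, limited by blocks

registers: 512 blocks
shared memory: 36 blocks
warps: 24 blocks
blocks: 12 blocks

Answer: 12 blocks, 24 active warps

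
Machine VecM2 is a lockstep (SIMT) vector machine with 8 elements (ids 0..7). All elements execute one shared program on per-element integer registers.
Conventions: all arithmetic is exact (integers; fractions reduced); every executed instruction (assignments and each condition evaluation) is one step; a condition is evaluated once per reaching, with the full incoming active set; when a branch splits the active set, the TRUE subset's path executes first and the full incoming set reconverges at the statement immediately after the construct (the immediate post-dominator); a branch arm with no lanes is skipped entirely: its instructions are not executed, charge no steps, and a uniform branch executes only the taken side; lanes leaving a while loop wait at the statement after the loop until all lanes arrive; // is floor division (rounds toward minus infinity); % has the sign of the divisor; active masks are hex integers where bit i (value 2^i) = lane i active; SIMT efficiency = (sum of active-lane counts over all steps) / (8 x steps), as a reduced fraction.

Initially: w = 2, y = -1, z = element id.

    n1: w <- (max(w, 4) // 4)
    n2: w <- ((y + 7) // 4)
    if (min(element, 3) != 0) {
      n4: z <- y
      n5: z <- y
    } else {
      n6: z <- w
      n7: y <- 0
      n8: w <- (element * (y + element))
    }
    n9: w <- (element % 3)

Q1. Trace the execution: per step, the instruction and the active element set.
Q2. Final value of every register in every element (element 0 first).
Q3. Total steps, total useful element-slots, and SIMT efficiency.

step 0: w <- (max(w, 4) // 4)        0xff
step 1: w <- ((y + 7) // 4)          0xff
step 2: eval (min(element, 3) != 0)  0xff
step 3: z <- y                       0xfe
step 4: z <- y                       0xfe
step 5: z <- w                       0x01
step 6: y <- 0                       0x01
step 7: w <- (element * (y + element)) 0x01
step 8: w <- (element % 3)           0xff

Answer: 9 steps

w: 0,1,2,0,1,2,0,1
y: 0,-1,-1,-1,-1,-1,-1,-1
z: 1,-1,-1,-1,-1,-1,-1,-1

steps = 9; useful = 49; efficiency = 49/72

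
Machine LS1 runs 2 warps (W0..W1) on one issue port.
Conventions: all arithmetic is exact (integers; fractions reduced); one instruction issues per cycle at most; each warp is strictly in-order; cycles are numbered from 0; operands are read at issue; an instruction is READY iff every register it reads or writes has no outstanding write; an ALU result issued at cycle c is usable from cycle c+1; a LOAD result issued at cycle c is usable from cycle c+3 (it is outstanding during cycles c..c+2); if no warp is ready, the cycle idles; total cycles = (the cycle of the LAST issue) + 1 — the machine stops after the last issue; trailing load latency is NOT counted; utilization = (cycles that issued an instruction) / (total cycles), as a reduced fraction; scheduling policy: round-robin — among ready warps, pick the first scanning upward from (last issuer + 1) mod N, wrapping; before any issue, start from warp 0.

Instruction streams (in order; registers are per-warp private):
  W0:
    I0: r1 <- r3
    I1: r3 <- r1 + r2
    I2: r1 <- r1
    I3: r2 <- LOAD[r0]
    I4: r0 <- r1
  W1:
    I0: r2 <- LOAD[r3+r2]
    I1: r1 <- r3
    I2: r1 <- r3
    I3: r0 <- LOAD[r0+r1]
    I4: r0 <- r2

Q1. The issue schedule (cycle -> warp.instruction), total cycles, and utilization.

cycle 0: W0.I0
cycle 1: W1.I0
cycle 2: W0.I1
cycle 3: W1.I1
cycle 4: W0.I2
cycle 5: W1.I2
cycle 6: W0.I3
cycle 7: W1.I3
cycle 8: W0.I4
cycle 9: idle
cycle 10: W1.I4

Answer: 11 cycles, utilization 10/11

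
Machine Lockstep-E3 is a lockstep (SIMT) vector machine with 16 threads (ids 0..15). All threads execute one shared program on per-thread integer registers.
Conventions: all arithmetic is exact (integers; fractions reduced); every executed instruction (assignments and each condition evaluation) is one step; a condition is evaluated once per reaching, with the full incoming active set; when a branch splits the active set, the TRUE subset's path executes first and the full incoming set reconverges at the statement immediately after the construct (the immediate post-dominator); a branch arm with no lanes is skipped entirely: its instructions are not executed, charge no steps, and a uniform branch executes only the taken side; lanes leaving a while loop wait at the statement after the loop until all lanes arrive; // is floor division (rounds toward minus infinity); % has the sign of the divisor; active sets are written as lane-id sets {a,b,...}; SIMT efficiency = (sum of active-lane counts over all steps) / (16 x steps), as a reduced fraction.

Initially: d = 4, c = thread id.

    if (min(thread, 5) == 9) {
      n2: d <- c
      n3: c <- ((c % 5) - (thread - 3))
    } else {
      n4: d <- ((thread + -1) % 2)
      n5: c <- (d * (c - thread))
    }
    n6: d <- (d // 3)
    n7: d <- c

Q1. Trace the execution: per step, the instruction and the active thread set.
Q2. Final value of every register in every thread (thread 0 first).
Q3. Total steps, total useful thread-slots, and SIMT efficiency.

step 0: eval (min(thread, 5) == 9)   {0,1,2,3,4,5,6,7,8,9,10,11,12,13,14,15}
step 1: d <- ((thread + -1) % 2)     {0,1,2,3,4,5,6,7,8,9,10,11,12,13,14,15}
step 2: c <- (d * (c - thread))      {0,1,2,3,4,5,6,7,8,9,10,11,12,13,14,15}
step 3: d <- (d // 3)                {0,1,2,3,4,5,6,7,8,9,10,11,12,13,14,15}
step 4: d <- c                       {0,1,2,3,4,5,6,7,8,9,10,11,12,13,14,15}

Answer: 5 steps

d: 0,0,0,0,0,0,0,0,0,0,0,0,0,0,0,0
c: 0,0,0,0,0,0,0,0,0,0,0,0,0,0,0,0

steps = 5; useful = 80; efficiency = 80/80 = 1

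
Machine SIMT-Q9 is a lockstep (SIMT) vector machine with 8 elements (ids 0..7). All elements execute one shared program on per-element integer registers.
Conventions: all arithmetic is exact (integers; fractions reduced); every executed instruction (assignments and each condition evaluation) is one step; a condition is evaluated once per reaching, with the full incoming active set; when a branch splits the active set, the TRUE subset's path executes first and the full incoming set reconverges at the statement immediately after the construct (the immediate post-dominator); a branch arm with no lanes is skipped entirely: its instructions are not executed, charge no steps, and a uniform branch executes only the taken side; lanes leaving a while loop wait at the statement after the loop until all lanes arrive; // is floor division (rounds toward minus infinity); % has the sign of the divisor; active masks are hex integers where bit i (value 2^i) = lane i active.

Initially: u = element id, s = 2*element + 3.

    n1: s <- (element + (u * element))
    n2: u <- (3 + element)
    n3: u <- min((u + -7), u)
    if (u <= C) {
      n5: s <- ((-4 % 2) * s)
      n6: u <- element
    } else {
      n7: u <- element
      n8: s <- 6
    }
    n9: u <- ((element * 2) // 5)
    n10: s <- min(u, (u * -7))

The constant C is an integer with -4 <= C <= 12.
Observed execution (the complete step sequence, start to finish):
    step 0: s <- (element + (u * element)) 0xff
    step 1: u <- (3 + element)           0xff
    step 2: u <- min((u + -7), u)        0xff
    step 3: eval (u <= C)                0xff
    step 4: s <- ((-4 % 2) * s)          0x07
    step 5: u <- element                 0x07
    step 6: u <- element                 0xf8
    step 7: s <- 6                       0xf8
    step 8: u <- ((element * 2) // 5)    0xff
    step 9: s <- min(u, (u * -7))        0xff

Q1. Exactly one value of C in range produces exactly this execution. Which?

Answer: C = -2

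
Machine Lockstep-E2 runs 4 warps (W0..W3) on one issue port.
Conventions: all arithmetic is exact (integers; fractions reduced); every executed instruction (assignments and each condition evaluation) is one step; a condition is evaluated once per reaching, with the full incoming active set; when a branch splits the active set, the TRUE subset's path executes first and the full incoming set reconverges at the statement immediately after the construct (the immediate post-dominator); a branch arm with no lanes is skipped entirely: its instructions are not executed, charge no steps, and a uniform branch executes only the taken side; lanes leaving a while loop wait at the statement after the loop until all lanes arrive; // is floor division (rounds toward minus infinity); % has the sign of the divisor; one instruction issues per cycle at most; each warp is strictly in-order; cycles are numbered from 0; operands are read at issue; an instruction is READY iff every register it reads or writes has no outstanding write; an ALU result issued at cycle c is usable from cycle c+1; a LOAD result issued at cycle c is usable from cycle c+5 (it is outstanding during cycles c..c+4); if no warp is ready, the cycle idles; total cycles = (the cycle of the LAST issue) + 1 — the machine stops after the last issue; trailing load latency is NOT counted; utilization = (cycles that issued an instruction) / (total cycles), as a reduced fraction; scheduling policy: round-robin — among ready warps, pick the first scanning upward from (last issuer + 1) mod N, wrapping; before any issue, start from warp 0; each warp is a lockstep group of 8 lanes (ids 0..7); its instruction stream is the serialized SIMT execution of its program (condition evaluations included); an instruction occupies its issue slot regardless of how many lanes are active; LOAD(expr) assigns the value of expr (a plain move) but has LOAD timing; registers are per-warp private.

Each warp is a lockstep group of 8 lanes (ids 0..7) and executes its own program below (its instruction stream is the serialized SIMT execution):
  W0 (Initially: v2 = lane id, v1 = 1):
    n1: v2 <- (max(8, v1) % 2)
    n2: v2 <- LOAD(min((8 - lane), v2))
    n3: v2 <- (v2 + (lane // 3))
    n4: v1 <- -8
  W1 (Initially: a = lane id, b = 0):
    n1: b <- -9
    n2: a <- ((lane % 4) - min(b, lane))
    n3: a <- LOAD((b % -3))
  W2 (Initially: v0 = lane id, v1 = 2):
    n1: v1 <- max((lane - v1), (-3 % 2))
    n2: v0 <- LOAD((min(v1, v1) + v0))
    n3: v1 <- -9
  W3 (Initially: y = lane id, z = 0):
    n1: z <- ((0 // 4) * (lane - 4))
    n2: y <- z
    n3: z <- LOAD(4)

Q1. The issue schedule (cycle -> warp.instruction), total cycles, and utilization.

cycle 0: W0.I0
cycle 1: W1.I0
cycle 2: W2.I0
cycle 3: W3.I0
cycle 4: W0.I1
cycle 5: W1.I1
cycle 6: W2.I1
cycle 7: W3.I1
cycle 8: W1.I2
cycle 9: W2.I2
cycle 10: W3.I2
cycle 11: W0.I2
cycle 12: W0.I3

Answer: 13 cycles, utilization 1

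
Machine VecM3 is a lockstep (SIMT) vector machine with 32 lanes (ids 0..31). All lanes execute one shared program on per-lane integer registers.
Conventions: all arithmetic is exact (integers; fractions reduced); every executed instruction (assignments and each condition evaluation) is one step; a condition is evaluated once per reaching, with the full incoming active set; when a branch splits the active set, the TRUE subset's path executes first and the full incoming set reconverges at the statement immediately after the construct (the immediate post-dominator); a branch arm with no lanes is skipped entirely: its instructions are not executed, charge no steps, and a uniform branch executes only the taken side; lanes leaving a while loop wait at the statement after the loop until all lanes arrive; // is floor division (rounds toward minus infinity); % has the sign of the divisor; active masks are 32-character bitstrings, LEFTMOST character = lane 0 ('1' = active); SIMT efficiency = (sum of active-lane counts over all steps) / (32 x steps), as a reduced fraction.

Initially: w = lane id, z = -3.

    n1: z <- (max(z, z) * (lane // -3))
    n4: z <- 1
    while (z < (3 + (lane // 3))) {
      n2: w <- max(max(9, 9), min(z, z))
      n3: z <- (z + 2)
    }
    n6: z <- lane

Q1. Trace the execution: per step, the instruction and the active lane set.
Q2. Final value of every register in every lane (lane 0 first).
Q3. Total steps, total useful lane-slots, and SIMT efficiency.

step 0: z <- (max(z, z) * (lane // -3)) 11111111111111111111111111111111
step 1: z <- 1                       11111111111111111111111111111111
step 2: eval (z < (3 + (lane // 3))) 11111111111111111111111111111111
step 3: w <- max(max(9, 9), min(z, z)) 11111111111111111111111111111111
step 4: z <- (z + 2)                 11111111111111111111111111111111
step 5: eval (z < (3 + (lane // 3))) 11111111111111111111111111111111
step 6: w <- max(max(9, 9), min(z, z)) 00011111111111111111111111111111
step 7: z <- (z + 2)                 00011111111111111111111111111111
step 8: eval (z < (3 + (lane // 3))) 00011111111111111111111111111111
step 9: w <- max(max(9, 9), min(z, z)) 00000000011111111111111111111111
step 10: z <- (z + 2)                 00000000011111111111111111111111
step 11: eval (z < (3 + (lane // 3))) 00000000011111111111111111111111
step 12: w <- max(max(9, 9), min(z, z)) 00000000000000011111111111111111
step 13: z <- (z + 2)                 00000000000000011111111111111111
step 14: eval (z < (3 + (lane // 3))) 00000000000000011111111111111111
step 15: w <- max(max(9, 9), min(z, z)) 00000000000000000000011111111111
step 16: z <- (z + 2)                 00000000000000000000011111111111
step 17: eval (z < (3 + (lane // 3))) 00000000000000000000011111111111
step 18: w <- max(max(9, 9), min(z, z)) 00000000000000000000000000011111
step 19: z <- (z + 2)                 00000000000000000000000000011111
step 20: eval (z < (3 + (lane // 3))) 00000000000000000000000000011111
step 21: z <- lane                    11111111111111111111111111111111

Answer: 22 steps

w: 9,9,9,9,9,9,9,9,9,9,9,9,9,9,9,9,9,9,9,9,9,9,9,9,9,9,9,11,11,11,11,11
z: 0,1,2,3,4,5,6,7,8,9,10,11,12,13,14,15,16,17,18,19,20,21,22,23,24,25,26,27,28,29,30,31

steps = 22; useful = 479; efficiency = 479/704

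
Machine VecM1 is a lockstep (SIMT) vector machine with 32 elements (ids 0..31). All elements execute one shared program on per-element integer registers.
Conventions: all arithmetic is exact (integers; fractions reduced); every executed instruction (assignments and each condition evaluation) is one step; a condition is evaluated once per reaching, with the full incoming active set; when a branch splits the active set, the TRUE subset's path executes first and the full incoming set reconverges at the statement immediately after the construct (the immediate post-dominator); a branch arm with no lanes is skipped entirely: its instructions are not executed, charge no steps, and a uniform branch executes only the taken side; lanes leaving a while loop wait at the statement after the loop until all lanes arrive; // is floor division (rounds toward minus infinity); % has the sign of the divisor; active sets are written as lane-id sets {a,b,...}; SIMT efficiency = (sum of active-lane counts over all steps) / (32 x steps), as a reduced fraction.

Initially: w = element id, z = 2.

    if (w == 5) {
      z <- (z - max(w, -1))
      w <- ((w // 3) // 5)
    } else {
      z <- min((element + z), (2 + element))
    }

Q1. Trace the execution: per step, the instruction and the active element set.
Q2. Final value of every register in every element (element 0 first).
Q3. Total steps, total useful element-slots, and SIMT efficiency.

step 0: eval (w == 5)                {0,1,2,3,4,5,6,7,8,9,10,11,12,13,14,15,16,17,18,19,20,21,22,23,24,25,26,27,28,29,30,31}
step 1: z <- (z - max(w, -1))        {5}
step 2: w <- ((w // 3) // 5)         {5}
step 3: z <- min((element + z), (2 + element)) {0,1,2,3,4,6,7,8,9,10,11,12,13,14,15,16,17,18,19,20,21,22,23,24,25,26,27,28,29,30,31}

Answer: 4 steps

w: 0,1,2,3,4,0,6,7,8,9,10,11,12,13,14,15,16,17,18,19,20,21,22,23,24,25,26,27,28,29,30,31
z: 2,3,4,5,6,-3,8,9,10,11,12,13,14,15,16,17,18,19,20,21,22,23,24,25,26,27,28,29,30,31,32,33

steps = 4; useful = 65; efficiency = 65/128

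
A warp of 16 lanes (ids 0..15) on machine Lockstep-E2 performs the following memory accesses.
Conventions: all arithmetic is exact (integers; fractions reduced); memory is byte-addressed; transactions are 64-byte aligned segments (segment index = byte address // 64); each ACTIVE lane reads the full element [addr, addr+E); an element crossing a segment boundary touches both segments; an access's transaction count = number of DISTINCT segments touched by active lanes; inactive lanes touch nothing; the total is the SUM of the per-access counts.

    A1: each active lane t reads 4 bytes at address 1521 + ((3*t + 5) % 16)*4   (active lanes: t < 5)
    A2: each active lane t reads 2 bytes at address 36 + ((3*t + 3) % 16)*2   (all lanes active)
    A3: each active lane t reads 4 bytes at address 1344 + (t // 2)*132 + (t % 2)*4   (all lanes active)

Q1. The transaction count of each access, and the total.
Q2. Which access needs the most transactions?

A1: 2 transactions
A2: 2 transactions
A3: 8 transactions

Answer: 2,2,8; total 12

Answer: A3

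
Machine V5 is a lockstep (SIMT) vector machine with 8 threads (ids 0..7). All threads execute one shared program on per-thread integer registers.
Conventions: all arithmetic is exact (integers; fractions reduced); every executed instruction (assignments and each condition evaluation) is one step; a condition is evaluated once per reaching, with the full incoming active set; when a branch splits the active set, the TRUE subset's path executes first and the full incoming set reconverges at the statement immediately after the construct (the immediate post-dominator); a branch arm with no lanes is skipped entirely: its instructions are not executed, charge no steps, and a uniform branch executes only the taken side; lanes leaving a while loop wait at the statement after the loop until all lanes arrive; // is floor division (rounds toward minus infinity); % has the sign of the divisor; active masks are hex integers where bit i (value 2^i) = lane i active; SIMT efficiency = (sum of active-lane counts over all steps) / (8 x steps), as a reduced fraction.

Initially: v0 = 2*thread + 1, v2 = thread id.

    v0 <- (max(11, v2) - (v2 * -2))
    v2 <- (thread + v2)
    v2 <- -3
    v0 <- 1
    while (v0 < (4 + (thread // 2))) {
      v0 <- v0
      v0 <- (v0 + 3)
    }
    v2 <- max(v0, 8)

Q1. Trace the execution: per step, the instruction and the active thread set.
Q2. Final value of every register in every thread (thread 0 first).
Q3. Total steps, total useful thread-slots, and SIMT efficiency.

step 0: v0 <- (max(11, v2) - (v2 * -2)) 0xff
step 1: v2 <- (thread + v2)          0xff
step 2: v2 <- -3                     0xff
step 3: v0 <- 1                      0xff
step 4: eval (v0 < (4 + (thread // 2))) 0xff
step 5: v0 <- v0                     0xff
step 6: v0 <- (v0 + 3)               0xff
step 7: eval (v0 < (4 + (thread // 2))) 0xff
step 8: v0 <- v0                     0xfc
step 9: v0 <- (v0 + 3)               0xfc
step 10: eval (v0 < (4 + (thread // 2))) 0xfc
step 11: v2 <- max(v0, 8)             0xff

Answer: 12 steps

v0: 4,4,7,7,7,7,7,7
v2: 8,8,8,8,8,8,8,8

steps = 12; useful = 90; efficiency = 90/96 = 15/16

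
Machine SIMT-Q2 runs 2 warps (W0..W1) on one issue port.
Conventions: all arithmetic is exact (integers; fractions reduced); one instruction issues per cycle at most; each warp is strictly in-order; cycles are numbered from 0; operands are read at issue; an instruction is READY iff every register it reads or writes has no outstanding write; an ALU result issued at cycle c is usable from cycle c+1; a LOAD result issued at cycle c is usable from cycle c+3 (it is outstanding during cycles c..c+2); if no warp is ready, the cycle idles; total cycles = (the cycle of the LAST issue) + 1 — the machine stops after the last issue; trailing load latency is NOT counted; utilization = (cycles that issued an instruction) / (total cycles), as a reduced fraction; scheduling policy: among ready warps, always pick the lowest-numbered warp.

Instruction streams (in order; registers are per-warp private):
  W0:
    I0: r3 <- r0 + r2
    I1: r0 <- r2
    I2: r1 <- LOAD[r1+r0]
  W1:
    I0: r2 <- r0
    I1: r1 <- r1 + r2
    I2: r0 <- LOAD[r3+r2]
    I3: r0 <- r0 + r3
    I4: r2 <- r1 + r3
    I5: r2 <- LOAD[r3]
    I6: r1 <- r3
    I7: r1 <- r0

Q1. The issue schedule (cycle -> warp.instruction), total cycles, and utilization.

cycle 0: W0.I0
cycle 1: W0.I1
cycle 2: W0.I2
cycle 3: W1.I0
cycle 4: W1.I1
cycle 5: W1.I2
cycle 6: idle
cycle 7: idle
cycle 8: W1.I3
cycle 9: W1.I4
cycle 10: W1.I5
cycle 11: W1.I6
cycle 12: W1.I7

Answer: 13 cycles, utilization 11/13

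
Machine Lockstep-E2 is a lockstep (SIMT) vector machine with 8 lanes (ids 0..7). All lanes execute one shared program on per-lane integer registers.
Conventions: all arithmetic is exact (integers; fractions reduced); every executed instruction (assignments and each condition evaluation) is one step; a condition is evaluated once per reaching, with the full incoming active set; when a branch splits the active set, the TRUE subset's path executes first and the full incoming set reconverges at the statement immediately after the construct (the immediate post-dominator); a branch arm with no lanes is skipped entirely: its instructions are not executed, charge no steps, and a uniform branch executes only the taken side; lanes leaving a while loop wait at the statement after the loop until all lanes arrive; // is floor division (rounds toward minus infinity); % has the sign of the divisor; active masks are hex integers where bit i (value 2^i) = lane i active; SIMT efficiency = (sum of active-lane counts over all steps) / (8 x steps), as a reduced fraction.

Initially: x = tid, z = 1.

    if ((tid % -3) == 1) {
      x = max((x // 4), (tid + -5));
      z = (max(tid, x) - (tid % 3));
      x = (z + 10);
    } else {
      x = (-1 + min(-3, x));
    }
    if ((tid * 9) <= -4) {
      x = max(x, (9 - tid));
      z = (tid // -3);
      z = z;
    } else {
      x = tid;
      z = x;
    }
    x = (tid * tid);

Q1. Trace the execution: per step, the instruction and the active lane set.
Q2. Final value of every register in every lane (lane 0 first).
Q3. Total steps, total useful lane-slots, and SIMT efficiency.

step 0: eval ((tid % -3) == 1)       0xff
step 1: x <- (-1 + min(-3, x))       0xff
step 2: eval ((tid * 9) <= -4)       0xff
step 3: x <- tid                     0xff
step 4: z <- x                       0xff
step 5: x <- (tid * tid)             0xff

Answer: 6 steps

x: 0,1,4,9,16,25,36,49
z: 0,1,2,3,4,5,6,7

steps = 6; useful = 48; efficiency = 48/48 = 1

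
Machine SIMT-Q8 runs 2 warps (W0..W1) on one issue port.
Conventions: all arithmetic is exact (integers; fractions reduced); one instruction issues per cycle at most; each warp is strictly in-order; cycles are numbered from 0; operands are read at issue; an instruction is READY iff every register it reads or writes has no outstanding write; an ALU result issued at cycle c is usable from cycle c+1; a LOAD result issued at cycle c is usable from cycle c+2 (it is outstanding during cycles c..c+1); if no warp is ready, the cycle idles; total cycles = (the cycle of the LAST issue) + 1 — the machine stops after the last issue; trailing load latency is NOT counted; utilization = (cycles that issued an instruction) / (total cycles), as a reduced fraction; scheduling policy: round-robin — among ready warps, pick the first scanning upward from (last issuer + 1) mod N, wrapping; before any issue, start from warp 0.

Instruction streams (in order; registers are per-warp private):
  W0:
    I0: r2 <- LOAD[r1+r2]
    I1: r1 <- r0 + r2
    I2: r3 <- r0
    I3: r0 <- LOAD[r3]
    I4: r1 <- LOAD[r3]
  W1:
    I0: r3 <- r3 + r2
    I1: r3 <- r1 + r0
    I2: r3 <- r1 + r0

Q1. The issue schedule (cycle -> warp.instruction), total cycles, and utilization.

cycle 0: W0.I0
cycle 1: W1.I0
cycle 2: W0.I1
cycle 3: W1.I1
cycle 4: W0.I2
cycle 5: W1.I2
cycle 6: W0.I3
cycle 7: W0.I4

Answer: 8 cycles, utilization 1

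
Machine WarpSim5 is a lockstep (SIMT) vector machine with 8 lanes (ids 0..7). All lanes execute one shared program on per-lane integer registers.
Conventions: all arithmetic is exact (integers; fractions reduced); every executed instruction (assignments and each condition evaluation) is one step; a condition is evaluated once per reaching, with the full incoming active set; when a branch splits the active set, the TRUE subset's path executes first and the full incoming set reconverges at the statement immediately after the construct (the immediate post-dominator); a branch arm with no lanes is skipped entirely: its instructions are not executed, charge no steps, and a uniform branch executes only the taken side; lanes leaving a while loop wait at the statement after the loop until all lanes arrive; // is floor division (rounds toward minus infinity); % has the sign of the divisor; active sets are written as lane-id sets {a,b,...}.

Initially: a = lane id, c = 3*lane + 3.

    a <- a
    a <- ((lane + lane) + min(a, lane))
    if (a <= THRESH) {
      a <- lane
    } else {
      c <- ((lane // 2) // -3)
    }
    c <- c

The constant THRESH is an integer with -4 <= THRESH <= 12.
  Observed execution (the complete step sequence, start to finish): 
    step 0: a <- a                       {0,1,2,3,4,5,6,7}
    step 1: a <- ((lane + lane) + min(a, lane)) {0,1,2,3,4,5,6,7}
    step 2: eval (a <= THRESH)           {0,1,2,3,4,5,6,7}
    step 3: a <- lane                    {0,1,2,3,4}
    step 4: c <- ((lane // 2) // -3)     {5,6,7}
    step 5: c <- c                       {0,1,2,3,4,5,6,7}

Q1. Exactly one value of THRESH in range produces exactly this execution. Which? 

Answer: THRESH = 12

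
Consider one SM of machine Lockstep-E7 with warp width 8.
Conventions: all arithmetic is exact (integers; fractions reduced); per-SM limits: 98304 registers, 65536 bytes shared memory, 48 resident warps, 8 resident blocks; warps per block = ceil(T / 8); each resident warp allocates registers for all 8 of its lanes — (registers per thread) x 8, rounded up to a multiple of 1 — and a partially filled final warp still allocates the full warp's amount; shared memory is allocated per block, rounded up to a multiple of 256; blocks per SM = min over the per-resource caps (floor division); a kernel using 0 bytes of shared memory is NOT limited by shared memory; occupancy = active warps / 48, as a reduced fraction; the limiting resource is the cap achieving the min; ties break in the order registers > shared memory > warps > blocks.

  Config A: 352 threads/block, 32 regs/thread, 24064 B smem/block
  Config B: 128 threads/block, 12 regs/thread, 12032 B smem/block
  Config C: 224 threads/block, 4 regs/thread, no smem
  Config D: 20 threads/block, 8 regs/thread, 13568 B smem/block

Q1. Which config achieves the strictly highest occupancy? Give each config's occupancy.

occupancies: A 11/12, B 1, C 7/12, D 1/4

Answer: B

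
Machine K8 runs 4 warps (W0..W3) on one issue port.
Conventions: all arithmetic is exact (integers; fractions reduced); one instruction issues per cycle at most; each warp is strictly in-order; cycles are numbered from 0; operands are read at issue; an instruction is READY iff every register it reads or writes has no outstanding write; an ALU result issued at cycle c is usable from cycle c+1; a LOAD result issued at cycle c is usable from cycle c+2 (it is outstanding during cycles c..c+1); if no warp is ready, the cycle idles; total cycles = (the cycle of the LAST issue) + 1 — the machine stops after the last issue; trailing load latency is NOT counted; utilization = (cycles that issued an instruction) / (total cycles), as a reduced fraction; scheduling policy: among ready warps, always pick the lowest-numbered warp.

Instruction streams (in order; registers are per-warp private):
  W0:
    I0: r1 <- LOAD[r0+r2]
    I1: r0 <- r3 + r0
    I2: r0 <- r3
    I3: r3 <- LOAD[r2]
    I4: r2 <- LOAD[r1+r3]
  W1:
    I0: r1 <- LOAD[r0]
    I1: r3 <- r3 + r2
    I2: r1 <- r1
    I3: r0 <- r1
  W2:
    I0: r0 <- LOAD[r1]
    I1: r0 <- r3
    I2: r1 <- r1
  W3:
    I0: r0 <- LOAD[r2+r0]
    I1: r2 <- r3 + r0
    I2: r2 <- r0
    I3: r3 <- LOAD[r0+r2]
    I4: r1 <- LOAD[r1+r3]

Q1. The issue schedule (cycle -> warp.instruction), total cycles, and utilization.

cycle 0: W0.I0
cycle 1: W0.I1
cycle 2: W0.I2
cycle 3: W0.I3
cycle 4: W1.I0
cycle 5: W0.I4
cycle 6: W1.I1
cycle 7: W1.I2
cycle 8: W1.I3
cycle 9: W2.I0
cycle 10: W3.I0
cycle 11: W2.I1
cycle 12: W2.I2
cycle 13: W3.I1
cycle 14: W3.I2
cycle 15: W3.I3
cycle 16: idle
cycle 17: W3.I4

Answer: 18 cycles, utilization 17/18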